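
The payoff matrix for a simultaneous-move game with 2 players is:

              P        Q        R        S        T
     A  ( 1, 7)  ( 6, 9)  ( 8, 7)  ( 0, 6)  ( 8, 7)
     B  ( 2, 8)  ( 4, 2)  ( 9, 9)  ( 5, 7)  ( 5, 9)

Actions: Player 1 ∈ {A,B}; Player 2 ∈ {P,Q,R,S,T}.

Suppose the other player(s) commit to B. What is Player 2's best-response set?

BR_2 = {R,T}

u_2(P vs B) = 8
u_2(Q vs B) = 2
u_2(R vs B) = 9
u_2(S vs B) = 7
u_2(T vs B) = 9
max payoff 9 at {R,T}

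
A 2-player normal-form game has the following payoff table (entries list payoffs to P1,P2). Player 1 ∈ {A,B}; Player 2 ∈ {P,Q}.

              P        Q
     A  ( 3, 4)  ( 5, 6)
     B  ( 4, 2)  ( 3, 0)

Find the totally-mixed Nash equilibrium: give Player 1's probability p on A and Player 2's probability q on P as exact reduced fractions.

P1 indiff ⇒ q·3+(1-q)·5 = q·4+(1-q)·3 ⇒ q(-1) = (1-q)(-2) ⇒ q = 2/3
P2 indiff ⇒ p·4+(1-p)·2 = p·6+(1-p)·0 ⇒ p(-2) = (1-p)(-2) ⇒ p = 1/2

P1 mixes 1/2 on A; P2 mixes 2/3 on P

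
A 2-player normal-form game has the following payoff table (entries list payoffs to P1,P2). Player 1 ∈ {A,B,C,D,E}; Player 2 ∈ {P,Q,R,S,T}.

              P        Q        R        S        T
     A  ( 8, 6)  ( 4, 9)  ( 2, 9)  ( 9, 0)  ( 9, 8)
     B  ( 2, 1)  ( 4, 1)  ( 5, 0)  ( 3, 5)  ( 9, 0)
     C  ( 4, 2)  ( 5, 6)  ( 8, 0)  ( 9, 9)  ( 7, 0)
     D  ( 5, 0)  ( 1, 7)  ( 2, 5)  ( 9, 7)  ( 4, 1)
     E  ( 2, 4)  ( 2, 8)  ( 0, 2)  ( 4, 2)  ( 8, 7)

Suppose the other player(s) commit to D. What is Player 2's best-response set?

argmax u_2 = {Q,S}

u_2(P vs D) = 0
u_2(Q vs D) = 7
u_2(R vs D) = 5
u_2(S vs D) = 7
u_2(T vs D) = 1
max payoff 7 at {Q,S}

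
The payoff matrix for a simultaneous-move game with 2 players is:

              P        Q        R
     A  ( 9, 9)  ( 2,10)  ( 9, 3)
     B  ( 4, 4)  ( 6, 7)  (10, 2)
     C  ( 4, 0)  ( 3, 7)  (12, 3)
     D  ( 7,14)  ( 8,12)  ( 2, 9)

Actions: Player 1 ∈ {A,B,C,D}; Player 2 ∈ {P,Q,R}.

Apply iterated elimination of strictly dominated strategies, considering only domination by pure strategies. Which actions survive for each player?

IESDS → P1:{A,D} P2:{P,Q}

P2 drop R (Q beats it: A:10>3 B:7>2 C:7>3 D:12>9)
P1 drop B (D beats it: P:7>4 Q:8>6)
P1 drop C (D beats it: P:7>4 Q:8>3)
P1→{A,D} P2→{P,Q}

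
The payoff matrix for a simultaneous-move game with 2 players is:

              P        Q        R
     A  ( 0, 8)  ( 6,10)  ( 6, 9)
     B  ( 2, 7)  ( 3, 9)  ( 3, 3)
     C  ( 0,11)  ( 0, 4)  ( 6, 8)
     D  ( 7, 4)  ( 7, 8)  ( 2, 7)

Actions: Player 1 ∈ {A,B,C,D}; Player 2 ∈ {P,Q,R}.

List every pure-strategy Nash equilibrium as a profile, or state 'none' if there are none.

Nash profiles: (D,Q)

(A,P): not NE [P1→D gives 7>0; P2→Q gives 10>8]
(A,Q): not NE [P1→D gives 7>6]
(A,R): not NE [P2→Q gives 10>9]
(B,P): not NE [P1→D gives 7>2; P2→Q gives 9>7]
(B,Q): not NE [P1→D gives 7>3]
(B,R): not NE [P1→C gives 6>3; P2→Q gives 9>3]
(C,P): not NE [P1→D gives 7>0]
(C,Q): not NE [P1→D gives 7>0; P2→P gives 11>4]
(C,R): not NE [P2→P gives 11>8]
(D,P): not NE [P2→Q gives 8>4]
(D,Q): NE
(D,R): not NE [P1→C gives 6>2; P2→Q gives 8>7]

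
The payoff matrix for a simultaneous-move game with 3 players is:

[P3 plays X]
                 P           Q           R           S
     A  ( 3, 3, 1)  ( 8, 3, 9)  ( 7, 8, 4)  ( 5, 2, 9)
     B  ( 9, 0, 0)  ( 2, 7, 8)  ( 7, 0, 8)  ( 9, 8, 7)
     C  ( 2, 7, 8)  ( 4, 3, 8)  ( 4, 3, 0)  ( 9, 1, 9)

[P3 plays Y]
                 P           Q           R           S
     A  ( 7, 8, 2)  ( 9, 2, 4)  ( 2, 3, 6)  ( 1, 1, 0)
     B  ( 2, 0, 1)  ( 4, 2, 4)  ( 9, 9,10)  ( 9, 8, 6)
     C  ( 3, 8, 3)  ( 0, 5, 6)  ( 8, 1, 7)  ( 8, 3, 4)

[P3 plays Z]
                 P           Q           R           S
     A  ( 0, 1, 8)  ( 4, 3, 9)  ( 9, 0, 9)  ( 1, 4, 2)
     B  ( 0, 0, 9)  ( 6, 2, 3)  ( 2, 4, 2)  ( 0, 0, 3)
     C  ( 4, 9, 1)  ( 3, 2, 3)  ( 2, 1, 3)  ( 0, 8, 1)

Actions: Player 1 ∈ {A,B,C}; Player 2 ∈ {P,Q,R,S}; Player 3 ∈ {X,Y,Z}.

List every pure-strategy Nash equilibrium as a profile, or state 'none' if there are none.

(A,P,X): not NE [P1→B gives 9>3; P2→R gives 8>3; P3→Z gives 8>1]
(A,P,Y): not NE [P3→Z gives 8>2]
(A,P,Z): not NE [P1→C gives 4>0; P2→S gives 4>1]
(A,Q,X): not NE [P2→R gives 8>3]
(A,Q,Y): not NE [P2→P gives 8>2; P3→Z gives 9>4]
(A,Q,Z): not NE [P1→B gives 6>4; P2→S gives 4>3]
(A,R,X): not NE [P3→Z gives 9>4]
(A,R,Y): not NE [P1→B gives 9>2; P2→P gives 8>3; P3→Z gives 9>6]
(A,R,Z): not NE [P2→S gives 4>0]
(A,S,X): not NE [P1→C gives 9>5; P2→R gives 8>2]
(A,S,Y): not NE [P1→B gives 9>1; P2→P gives 8>1; P3→X gives 9>0]
(A,S,Z): not NE [P3→X gives 9>2]
(B,P,X): not NE [P2→S gives 8>0; P3→Z gives 9>0]
(B,P,Y): not NE [P1→A gives 7>2; P2→R gives 9>0; P3→Z gives 9>1]
(B,P,Z): not NE [P1→C gives 4>0; P2→R gives 4>0]
(B,Q,X): not NE [P1→A gives 8>2; P2→S gives 8>7]
(B,Q,Y): not NE [P1→A gives 9>4; P2→R gives 9>2; P3→X gives 8>4]
(B,Q,Z): not NE [P2→R gives 4>2; P3→X gives 8>3]
(B,R,X): not NE [P2→S gives 8>0; P3→Y gives 10>8]
(B,R,Y): NE
(B,R,Z): not NE [P1→A gives 9>2; P3→Y gives 10>2]
(B,S,X): NE
(B,S,Y): not NE [P2→R gives 9>8; P3→X gives 7>6]
(B,S,Z): not NE [P1→A gives 1>0; P2→R gives 4>0; P3→X gives 7>3]
(C,P,X): not NE [P1→B gives 9>2]
(C,P,Y): not NE [P1→A gives 7>3; P3→X gives 8>3]
(C,P,Z): not NE [P3→X gives 8>1]
(C,Q,X): not NE [P1→A gives 8>4; P2→P gives 7>3]
(C,Q,Y): not NE [P1→A gives 9>0; P2→P gives 8>5; P3→X gives 8>6]
(C,Q,Z): not NE [P1→B gives 6>3; P2→P gives 9>2; P3→X gives 8>3]
(C,R,X): not NE [P1→B gives 7>4; P2→P gives 7>3; P3→Y gives 7>0]
(C,R,Y): not NE [P1→B gives 9>8; P2→P gives 8>1]
(C,R,Z): not NE [P1→A gives 9>2; P2→P gives 9>1; P3→Y gives 7>3]
(C,S,X): not NE [P2→P gives 7>1]
(C,S,Y): not NE [P1→B gives 9>8; P2→P gives 8>3; P3→X gives 9>4]
(C,S,Z): not NE [P1→A gives 1>0; P2→P gives 9>8; P3→X gives 9>1]

PSNE = {(B,R,Y), (B,S,X)}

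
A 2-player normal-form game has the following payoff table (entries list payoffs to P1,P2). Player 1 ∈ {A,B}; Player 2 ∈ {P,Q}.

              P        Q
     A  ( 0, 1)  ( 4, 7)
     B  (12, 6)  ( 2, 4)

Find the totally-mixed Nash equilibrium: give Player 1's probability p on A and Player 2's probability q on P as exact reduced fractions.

P1 indiff ⇒ q·0+(1-q)·4 = q·12+(1-q)·2 ⇒ q(-12) = (1-q)(-2) ⇒ q = 1/7
P2 indiff ⇒ p·1+(1-p)·6 = p·7+(1-p)·4 ⇒ p(-6) = (1-p)(-2) ⇒ p = 1/4

P1 mixes 1/4 on A; P2 mixes 1/7 on P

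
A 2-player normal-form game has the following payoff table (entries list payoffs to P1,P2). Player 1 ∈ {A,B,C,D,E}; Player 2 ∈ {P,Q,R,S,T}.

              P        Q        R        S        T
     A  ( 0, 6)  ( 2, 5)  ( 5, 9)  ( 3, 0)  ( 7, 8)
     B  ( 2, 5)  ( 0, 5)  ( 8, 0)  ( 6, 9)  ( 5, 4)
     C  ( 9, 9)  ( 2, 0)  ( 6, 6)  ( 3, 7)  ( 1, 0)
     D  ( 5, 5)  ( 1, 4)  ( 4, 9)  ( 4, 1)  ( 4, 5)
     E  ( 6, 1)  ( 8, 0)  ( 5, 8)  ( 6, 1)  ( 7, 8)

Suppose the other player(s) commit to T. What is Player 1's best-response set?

argmax u_1 = {A,E}

u_1(A vs T) = 7
u_1(B vs T) = 5
u_1(C vs T) = 1
u_1(D vs T) = 4
u_1(E vs T) = 7
max payoff 7 at {A,E}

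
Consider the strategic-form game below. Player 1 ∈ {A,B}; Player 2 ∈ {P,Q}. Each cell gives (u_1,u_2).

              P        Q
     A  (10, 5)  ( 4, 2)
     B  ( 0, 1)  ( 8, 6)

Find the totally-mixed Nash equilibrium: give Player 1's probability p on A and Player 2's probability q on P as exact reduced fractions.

P1 indiff ⇒ q·10+(1-q)·4 = q·0+(1-q)·8 ⇒ q(10) = (1-q)(4) ⇒ q = 2/7
P2 indiff ⇒ p·5+(1-p)·1 = p·2+(1-p)·6 ⇒ p(3) = (1-p)(5) ⇒ p = 5/8

p=5/8, q=2/7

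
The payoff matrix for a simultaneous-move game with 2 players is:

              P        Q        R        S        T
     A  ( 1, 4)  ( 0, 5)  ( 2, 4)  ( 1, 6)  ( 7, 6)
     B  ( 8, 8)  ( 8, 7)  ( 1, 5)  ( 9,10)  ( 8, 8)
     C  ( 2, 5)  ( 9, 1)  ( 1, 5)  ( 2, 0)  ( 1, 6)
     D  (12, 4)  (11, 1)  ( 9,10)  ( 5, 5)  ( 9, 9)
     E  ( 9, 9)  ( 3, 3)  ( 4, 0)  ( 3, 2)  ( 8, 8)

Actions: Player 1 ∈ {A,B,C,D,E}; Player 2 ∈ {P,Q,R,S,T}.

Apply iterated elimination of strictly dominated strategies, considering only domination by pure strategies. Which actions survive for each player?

P1 drop A (D beats it: P:12>1 Q:11>0 R:9>2 S:5>1 T:9>7)
P1 drop C (D beats it: P:12>2 Q:11>9 R:9>1 S:5>2 T:9>1)
P1 drop E (D beats it: P:12>9 Q:11>3 R:9>4 S:5>3 T:9>8)
P2 drop P (S beats it: B:10>8 D:5>4)
P2 drop Q (S beats it: B:10>7 D:5>1)
P1→{B,D} P2→{R,S,T}

Survivors P1:{B,D} P2:{R,S,T}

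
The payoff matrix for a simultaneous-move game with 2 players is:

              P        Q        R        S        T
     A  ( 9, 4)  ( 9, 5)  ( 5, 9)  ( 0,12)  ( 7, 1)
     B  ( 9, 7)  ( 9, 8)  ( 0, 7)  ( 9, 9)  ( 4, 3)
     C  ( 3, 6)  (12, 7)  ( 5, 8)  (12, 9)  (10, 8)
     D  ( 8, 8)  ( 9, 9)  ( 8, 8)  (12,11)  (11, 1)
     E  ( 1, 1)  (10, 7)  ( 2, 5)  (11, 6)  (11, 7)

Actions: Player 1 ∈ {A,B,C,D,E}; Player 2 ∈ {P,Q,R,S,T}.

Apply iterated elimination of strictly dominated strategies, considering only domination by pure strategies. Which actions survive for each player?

P2 drop P (Q beats it: A:5>4 B:8>7 C:7>6 D:9>8 E:7>1)
P1 drop B (C beats it: Q:12>9 R:5>0 S:12>9 T:10>4)
P2 drop R (S beats it: A:12>9 C:9>8 D:11>8 E:6>5)
P1 drop A (C beats it: Q:12>9 S:12>0 T:10>7)
P1→{C,D,E} P2→{Q,S,T}

Survivors P1:{C,D,E} P2:{Q,S,T}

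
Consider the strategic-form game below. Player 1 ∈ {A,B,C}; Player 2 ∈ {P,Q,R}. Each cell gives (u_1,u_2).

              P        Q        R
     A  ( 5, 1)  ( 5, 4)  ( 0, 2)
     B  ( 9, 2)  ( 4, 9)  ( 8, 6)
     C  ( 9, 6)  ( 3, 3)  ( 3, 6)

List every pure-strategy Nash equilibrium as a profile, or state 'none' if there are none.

(A,P): not NE [P1→C gives 9>5; P2→Q gives 4>1]
(A,Q): NE
(A,R): not NE [P1→B gives 8>0; P2→Q gives 4>2]
(B,P): not NE [P2→Q gives 9>2]
(B,Q): not NE [P1→A gives 5>4]
(B,R): not NE [P2→Q gives 9>6]
(C,P): NE
(C,Q): not NE [P1→A gives 5>3; P2→R gives 6>3]
(C,R): not NE [P1→B gives 8>3]

Nash profiles: (A,Q), (C,P)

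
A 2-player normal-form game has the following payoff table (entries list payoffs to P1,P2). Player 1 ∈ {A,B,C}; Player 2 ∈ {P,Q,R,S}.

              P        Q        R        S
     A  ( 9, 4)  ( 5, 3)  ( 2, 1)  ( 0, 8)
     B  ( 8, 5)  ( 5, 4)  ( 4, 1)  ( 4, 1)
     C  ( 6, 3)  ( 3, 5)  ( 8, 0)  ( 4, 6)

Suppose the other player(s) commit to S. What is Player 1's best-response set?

u_1(A vs S) = 0
u_1(B vs S) = 4
u_1(C vs S) = 4
max payoff 4 at {B,C}

argmax u_1 = {B,C}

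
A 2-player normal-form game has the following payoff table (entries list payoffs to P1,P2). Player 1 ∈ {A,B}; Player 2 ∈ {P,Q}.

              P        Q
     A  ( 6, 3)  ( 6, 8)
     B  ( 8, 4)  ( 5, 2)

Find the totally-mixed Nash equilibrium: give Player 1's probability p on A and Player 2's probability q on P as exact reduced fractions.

P1 indiff ⇒ q·6+(1-q)·6 = q·8+(1-q)·5 ⇒ q(-2) = (1-q)(-1) ⇒ q = 1/3
P2 indiff ⇒ p·3+(1-p)·4 = p·8+(1-p)·2 ⇒ p(-5) = (1-p)(-2) ⇒ p = 2/7

(p,q) = (2/7, 1/3)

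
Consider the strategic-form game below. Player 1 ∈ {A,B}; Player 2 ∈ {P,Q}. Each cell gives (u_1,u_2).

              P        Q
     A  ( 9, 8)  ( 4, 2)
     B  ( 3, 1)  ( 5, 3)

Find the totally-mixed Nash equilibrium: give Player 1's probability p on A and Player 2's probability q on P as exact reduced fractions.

P1 indiff ⇒ q·9+(1-q)·4 = q·3+(1-q)·5 ⇒ q(6) = (1-q)(1) ⇒ q = 1/7
P2 indiff ⇒ p·8+(1-p)·1 = p·2+(1-p)·3 ⇒ p(6) = (1-p)(2) ⇒ p = 1/4

(p,q) = (1/4, 1/7)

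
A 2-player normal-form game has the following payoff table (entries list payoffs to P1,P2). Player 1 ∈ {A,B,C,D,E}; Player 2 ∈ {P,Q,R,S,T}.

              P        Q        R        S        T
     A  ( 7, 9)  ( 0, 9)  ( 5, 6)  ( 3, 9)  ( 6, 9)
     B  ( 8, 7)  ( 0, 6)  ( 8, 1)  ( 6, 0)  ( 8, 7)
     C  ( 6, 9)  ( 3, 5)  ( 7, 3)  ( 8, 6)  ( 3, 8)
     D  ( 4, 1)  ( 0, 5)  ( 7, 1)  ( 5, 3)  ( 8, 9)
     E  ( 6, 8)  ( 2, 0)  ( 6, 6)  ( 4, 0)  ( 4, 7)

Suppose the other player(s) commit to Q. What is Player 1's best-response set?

BR_1 = {C}

u_1(A vs Q) = 0
u_1(B vs Q) = 0
u_1(C vs Q) = 3
u_1(D vs Q) = 0
u_1(E vs Q) = 2
max payoff 3 at {C}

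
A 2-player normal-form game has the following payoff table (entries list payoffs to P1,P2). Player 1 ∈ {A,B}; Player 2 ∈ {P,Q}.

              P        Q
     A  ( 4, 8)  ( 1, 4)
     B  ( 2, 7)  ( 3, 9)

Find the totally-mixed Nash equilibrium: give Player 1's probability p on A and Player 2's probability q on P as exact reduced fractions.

P1 mixes 1/3 on A; P2 mixes 1/2 on P

P1 indiff ⇒ q·4+(1-q)·1 = q·2+(1-q)·3 ⇒ q(2) = (1-q)(2) ⇒ q = 1/2
P2 indiff ⇒ p·8+(1-p)·7 = p·4+(1-p)·9 ⇒ p(4) = (1-p)(2) ⇒ p = 1/3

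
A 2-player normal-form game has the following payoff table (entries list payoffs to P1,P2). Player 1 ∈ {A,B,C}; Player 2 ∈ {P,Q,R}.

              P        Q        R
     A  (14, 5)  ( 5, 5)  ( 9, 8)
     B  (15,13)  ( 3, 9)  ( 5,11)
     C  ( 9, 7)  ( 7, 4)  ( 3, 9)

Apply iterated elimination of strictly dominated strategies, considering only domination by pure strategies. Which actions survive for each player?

P2 drop Q (R beats it: A:8>5 B:11>9 C:9>4)
P1 drop C (A beats it: P:14>9 R:9>3)
P1→{A,B} P2→{P,R}

IESDS → P1:{A,B} P2:{P,R}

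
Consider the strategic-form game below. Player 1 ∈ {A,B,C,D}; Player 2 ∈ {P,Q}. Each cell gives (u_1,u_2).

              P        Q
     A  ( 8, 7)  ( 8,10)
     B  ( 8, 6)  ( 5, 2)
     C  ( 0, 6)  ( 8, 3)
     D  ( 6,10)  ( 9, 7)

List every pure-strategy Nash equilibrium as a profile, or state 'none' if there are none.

PSNE = {(B,P)}

(A,P): not NE [P2→Q gives 10>7]
(A,Q): not NE [P1→D gives 9>8]
(B,P): NE
(B,Q): not NE [P1→D gives 9>5; P2→P gives 6>2]
(C,P): not NE [P1→B gives 8>0]
(C,Q): not NE [P1→D gives 9>8; P2→P gives 6>3]
(D,P): not NE [P1→B gives 8>6]
(D,Q): not NE [P2→P gives 10>7]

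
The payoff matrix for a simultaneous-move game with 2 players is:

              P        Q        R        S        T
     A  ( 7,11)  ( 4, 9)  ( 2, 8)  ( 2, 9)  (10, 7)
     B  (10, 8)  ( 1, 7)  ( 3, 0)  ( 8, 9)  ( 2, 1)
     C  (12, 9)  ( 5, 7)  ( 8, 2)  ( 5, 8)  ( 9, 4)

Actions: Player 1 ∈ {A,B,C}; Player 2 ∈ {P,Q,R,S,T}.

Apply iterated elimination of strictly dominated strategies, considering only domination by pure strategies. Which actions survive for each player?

P2 drop Q (P beats it: A:11>9 B:8>7 C:9>7)
P2 drop R (P beats it: A:11>8 B:8>0 C:9>2)
P2 drop T (P beats it: A:11>7 B:8>1 C:9>4)
P1 drop A (B beats it: P:10>7 S:8>2)
P1→{B,C} P2→{P,S}

Remaining: P1:{B,C} P2:{P,S}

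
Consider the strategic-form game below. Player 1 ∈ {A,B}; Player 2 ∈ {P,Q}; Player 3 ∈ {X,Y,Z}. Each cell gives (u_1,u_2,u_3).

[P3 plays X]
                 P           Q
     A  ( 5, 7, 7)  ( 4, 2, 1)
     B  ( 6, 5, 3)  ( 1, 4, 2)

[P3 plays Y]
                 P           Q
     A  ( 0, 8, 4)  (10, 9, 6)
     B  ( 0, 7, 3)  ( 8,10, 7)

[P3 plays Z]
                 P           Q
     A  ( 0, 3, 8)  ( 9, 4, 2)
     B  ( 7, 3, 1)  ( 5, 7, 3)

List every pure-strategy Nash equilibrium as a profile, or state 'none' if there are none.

(A,P,X): not NE [P1→B gives 6>5; P3→Z gives 8>7]
(A,P,Y): not NE [P2→Q gives 9>8; P3→Z gives 8>4]
(A,P,Z): not NE [P1→B gives 7>0; P2→Q gives 4>3]
(A,Q,X): not NE [P2→P gives 7>2; P3→Y gives 6>1]
(A,Q,Y): NE
(A,Q,Z): not NE [P3→Y gives 6>2]
(B,P,X): NE
(B,P,Y): not NE [P2→Q gives 10>7]
(B,P,Z): not NE [P2→Q gives 7>3; P3→Y gives 3>1]
(B,Q,X): not NE [P1→A gives 4>1; P2→P gives 5>4; P3→Y gives 7>2]
(B,Q,Y): not NE [P1→A gives 10>8]
(B,Q,Z): not NE [P1→A gives 9>5; P3→Y gives 7>3]

NE set: (A,Q,Y), (B,P,X)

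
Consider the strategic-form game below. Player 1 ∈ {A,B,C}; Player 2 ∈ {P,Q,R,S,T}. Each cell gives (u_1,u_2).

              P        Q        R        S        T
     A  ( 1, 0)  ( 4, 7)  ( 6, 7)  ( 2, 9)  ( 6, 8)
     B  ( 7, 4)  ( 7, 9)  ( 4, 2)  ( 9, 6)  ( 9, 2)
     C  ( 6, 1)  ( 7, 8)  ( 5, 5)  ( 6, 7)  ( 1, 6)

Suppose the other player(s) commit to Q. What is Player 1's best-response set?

u_1(A vs Q) = 4
u_1(B vs Q) = 7
u_1(C vs Q) = 7
max payoff 7 at {B,C}

BR_1 = {B,C}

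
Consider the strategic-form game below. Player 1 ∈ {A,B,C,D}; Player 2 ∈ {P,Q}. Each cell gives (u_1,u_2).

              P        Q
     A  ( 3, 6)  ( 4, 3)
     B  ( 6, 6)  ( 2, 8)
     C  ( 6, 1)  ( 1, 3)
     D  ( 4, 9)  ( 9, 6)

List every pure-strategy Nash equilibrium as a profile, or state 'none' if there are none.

No pure NE.

(A,P): not NE [P1→C gives 6>3]
(A,Q): not NE [P1→D gives 9>4; P2→P gives 6>3]
(B,P): not NE [P2→Q gives 8>6]
(B,Q): not NE [P1→D gives 9>2]
(C,P): not NE [P2→Q gives 3>1]
(C,Q): not NE [P1→D gives 9>1]
(D,P): not NE [P1→C gives 6>4]
(D,Q): not NE [P2→P gives 9>6]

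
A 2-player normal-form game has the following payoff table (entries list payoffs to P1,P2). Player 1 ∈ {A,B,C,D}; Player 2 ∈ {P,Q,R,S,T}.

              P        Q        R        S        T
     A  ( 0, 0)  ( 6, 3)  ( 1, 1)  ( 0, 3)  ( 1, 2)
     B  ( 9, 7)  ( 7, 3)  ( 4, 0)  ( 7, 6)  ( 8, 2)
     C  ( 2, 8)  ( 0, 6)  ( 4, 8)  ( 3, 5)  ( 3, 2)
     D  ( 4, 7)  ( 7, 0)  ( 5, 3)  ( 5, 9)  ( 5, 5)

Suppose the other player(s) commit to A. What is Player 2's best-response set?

P2 best: {Q,S}

u_2(P vs A) = 0
u_2(Q vs A) = 3
u_2(R vs A) = 1
u_2(S vs A) = 3
u_2(T vs A) = 2
max payoff 3 at {Q,S}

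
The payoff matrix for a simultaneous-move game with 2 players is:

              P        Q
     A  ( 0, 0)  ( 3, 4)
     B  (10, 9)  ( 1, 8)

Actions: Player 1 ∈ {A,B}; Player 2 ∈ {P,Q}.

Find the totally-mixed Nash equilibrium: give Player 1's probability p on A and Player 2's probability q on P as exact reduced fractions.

p=1/5, q=1/6

P1 indiff ⇒ q·0+(1-q)·3 = q·10+(1-q)·1 ⇒ q(-10) = (1-q)(-2) ⇒ q = 1/6
P2 indiff ⇒ p·0+(1-p)·9 = p·4+(1-p)·8 ⇒ p(-4) = (1-p)(-1) ⇒ p = 1/5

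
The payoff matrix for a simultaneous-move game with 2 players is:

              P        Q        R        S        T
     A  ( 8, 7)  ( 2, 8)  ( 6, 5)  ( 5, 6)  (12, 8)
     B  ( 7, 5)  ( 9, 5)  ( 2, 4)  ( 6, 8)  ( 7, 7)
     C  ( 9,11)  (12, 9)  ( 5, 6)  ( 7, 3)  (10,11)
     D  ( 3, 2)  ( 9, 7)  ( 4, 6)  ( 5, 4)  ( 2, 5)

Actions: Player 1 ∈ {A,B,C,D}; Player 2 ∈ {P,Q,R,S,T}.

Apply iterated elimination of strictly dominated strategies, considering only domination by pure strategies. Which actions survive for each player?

Survivors P1:{A,C} P2:{P,Q,T}

P1 drop B (C beats it: P:9>7 Q:12>9 R:5>2 S:7>6 T:10>7)
P1 drop D (C beats it: P:9>3 Q:12>9 R:5>4 S:7>5 T:10>2)
P2 drop R (P beats it: A:7>5 C:11>6)
P2 drop S (P beats it: A:7>6 C:11>3)
P1→{A,C} P2→{P,Q,T}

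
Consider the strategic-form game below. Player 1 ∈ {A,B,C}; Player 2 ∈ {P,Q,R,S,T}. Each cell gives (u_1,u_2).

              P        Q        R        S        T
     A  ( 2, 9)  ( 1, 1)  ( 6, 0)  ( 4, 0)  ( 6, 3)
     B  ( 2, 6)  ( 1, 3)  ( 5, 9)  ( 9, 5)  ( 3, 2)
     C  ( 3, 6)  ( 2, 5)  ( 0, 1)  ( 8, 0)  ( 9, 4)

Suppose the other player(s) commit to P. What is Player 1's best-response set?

u_1(A vs P) = 2
u_1(B vs P) = 2
u_1(C vs P) = 3
max payoff 3 at {C}

P1 best: {C}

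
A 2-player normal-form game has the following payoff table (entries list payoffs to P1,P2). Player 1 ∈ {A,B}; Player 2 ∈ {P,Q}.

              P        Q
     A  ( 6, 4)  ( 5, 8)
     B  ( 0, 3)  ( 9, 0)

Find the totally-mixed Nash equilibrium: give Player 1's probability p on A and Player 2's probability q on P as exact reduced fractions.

p=3/7, q=2/5

P1 indiff ⇒ q·6+(1-q)·5 = q·0+(1-q)·9 ⇒ q(6) = (1-q)(4) ⇒ q = 2/5
P2 indiff ⇒ p·4+(1-p)·3 = p·8+(1-p)·0 ⇒ p(-4) = (1-p)(-3) ⇒ p = 3/7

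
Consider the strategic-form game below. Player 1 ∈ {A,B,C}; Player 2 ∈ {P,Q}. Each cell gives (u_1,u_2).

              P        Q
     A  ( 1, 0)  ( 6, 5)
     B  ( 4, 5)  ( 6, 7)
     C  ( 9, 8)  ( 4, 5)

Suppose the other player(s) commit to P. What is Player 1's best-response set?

u_1(A vs P) = 1
u_1(B vs P) = 4
u_1(C vs P) = 9
max payoff 9 at {C}

argmax u_1 = {C}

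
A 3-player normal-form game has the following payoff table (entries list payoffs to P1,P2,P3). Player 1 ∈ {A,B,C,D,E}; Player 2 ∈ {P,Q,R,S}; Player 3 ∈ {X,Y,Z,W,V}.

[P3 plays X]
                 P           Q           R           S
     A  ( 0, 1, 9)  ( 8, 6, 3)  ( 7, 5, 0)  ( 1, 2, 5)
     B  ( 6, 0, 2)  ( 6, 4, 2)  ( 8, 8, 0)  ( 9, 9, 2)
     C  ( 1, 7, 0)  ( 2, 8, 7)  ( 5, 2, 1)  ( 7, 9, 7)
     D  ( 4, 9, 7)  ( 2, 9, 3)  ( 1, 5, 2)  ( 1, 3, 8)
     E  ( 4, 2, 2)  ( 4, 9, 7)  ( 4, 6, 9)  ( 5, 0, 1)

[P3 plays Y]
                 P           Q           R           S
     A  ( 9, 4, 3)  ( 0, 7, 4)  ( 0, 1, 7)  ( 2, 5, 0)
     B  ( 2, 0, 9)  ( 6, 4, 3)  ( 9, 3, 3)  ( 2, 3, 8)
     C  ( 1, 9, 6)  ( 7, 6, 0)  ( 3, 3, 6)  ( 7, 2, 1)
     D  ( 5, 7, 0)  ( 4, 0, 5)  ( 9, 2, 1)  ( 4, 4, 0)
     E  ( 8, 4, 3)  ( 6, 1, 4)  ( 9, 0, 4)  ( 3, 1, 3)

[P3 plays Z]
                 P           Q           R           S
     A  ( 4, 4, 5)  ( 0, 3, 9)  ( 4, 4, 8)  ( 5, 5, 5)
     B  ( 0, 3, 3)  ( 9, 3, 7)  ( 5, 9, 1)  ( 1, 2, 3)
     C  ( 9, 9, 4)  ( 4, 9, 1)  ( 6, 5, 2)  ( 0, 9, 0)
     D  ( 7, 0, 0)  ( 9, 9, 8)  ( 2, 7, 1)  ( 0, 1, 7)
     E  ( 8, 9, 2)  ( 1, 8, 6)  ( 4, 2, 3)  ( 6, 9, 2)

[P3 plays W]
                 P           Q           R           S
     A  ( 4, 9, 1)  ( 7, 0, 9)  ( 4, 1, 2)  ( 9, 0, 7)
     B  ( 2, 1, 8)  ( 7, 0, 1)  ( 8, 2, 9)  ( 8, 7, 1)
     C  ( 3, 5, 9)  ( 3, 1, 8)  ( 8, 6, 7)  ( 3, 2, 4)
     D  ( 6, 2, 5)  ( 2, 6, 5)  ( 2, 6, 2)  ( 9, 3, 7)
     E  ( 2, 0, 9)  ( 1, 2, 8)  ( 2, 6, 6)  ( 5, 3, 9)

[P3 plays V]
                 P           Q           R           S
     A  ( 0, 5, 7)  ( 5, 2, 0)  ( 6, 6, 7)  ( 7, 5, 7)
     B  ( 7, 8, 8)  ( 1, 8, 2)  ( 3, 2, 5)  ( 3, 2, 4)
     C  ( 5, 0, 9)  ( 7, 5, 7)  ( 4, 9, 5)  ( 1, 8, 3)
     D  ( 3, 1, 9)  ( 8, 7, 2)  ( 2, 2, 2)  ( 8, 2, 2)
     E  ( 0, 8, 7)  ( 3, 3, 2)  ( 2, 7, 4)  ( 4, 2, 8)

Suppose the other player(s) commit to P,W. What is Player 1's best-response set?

u_1(A vs P,W) = 4
u_1(B vs P,W) = 2
u_1(C vs P,W) = 3
u_1(D vs P,W) = 6
u_1(E vs P,W) = 2
max payoff 6 at {D}

P1 best: {D}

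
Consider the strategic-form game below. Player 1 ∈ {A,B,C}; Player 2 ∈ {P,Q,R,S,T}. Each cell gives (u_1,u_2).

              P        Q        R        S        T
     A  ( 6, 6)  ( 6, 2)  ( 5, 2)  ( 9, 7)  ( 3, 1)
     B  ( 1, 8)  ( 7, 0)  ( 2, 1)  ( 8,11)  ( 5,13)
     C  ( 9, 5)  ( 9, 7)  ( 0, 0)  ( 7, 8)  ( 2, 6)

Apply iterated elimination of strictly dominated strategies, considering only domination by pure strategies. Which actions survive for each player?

Survivors P1:{A,B} P2:{S,T}

P2 drop P (S beats it: A:7>6 B:11>8 C:8>5)
P2 drop Q (S beats it: A:7>2 B:11>0 C:8>7)
P1 drop C (A beats it: R:5>0 S:9>7 T:3>2)
P2 drop R (S beats it: A:7>2 B:11>1)
P1→{A,B} P2→{S,T}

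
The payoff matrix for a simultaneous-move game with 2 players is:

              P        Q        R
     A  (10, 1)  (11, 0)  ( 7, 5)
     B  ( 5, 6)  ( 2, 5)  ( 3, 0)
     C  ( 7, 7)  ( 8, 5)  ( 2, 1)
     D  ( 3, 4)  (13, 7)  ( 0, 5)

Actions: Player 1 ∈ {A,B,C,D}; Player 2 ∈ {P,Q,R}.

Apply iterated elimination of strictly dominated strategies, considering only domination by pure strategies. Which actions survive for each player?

IESDS → P1:{A,D} P2:{Q,R}

P1 drop B (A beats it: P:10>5 Q:11>2 R:7>3)
P1 drop C (A beats it: P:10>7 Q:11>8 R:7>2)
P2 drop P (R beats it: A:5>1 D:5>4)
P1→{A,D} P2→{Q,R}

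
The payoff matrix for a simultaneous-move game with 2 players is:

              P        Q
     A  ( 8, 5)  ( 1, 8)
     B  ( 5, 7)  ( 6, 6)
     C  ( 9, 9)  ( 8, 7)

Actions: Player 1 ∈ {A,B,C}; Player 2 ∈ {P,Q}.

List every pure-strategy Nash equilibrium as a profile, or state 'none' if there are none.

(A,P): not NE [P1→C gives 9>8; P2→Q gives 8>5]
(A,Q): not NE [P1→C gives 8>1]
(B,P): not NE [P1→C gives 9>5]
(B,Q): not NE [P1→C gives 8>6; P2→P gives 7>6]
(C,P): NE
(C,Q): not NE [P2→P gives 9>7]

Nash profiles: (C,P)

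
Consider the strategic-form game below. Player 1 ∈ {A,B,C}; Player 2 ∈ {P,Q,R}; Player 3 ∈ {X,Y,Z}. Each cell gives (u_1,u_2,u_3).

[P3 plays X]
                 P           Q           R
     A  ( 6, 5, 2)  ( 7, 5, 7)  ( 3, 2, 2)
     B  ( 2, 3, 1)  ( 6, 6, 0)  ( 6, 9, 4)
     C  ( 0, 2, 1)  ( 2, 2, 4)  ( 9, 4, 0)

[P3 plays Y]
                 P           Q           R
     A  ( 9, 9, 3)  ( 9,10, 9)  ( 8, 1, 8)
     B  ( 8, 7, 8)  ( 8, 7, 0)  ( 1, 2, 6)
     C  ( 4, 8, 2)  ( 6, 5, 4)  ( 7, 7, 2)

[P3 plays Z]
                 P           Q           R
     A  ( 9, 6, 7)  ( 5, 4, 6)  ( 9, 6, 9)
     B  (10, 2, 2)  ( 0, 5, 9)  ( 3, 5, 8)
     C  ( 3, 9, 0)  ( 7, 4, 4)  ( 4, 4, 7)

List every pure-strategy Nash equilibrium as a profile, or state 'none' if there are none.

(A,P,X): not NE [P3→Z gives 7>2]
(A,P,Y): not NE [P2→Q gives 10>9; P3→Z gives 7>3]
(A,P,Z): not NE [P1→B gives 10>9]
(A,Q,X): not NE [P3→Y gives 9>7]
(A,Q,Y): NE
(A,Q,Z): not NE [P1→C gives 7>5; P2→R gives 6>4; P3→Y gives 9>6]
(A,R,X): not NE [P1→C gives 9>3; P2→Q gives 5>2; P3→Z gives 9>2]
(A,R,Y): not NE [P2→Q gives 10>1; P3→Z gives 9>8]
(A,R,Z): NE
(B,P,X): not NE [P1→A gives 6>2; P2→R gives 9>3; P3→Y gives 8>1]
(B,P,Y): not NE [P1→A gives 9>8]
(B,P,Z): not NE [P2→R gives 5>2; P3→Y gives 8>2]
(B,Q,X): not NE [P1→A gives 7>6; P2→R gives 9>6; P3→Z gives 9>0]
(B,Q,Y): not NE [P1→A gives 9>8; P3→Z gives 9>0]
(B,Q,Z): not NE [P1→C gives 7>0]
(B,R,X): not NE [P1→C gives 9>6; P3→Z gives 8>4]
(B,R,Y): not NE [P1→A gives 8>1; P2→Q gives 7>2; P3→Z gives 8>6]
(B,R,Z): not NE [P1→A gives 9>3]
(C,P,X): not NE [P1→A gives 6>0; P2→R gives 4>2; P3→Y gives 2>1]
(C,P,Y): not NE [P1→A gives 9>4]
(C,P,Z): not NE [P1→B gives 10>3; P3→Y gives 2>0]
(C,Q,X): not NE [P1→A gives 7>2; P2→R gives 4>2]
(C,Q,Y): not NE [P1→A gives 9>6; P2→P gives 8>5]
(C,Q,Z): not NE [P2→P gives 9>4]
(C,R,X): not NE [P3→Z gives 7>0]
(C,R,Y): not NE [P1→A gives 8>7; P2→P gives 8>7; P3→Z gives 7>2]
(C,R,Z): not NE [P1→A gives 9>4; P2→P gives 9>4]

PSNE = {(A,Q,Y), (A,R,Z)}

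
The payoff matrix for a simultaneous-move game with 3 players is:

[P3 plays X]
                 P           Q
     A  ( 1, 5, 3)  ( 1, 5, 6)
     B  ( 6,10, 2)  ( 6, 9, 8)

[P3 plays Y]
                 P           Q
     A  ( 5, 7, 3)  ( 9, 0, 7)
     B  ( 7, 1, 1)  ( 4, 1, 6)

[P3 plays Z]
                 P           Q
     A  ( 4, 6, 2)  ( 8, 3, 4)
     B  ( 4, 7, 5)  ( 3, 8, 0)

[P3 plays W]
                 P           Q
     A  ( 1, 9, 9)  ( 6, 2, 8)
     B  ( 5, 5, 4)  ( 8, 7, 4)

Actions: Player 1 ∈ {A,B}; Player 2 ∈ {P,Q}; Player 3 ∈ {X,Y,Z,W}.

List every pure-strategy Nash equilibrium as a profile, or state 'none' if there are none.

PSNE: ∅

(A,P,X): not NE [P1→B gives 6>1; P3→W gives 9>3]
(A,P,Y): not NE [P1→B gives 7>5; P3→W gives 9>3]
(A,P,Z): not NE [P3→W gives 9>2]
(A,P,W): not NE [P1→B gives 5>1]
(A,Q,X): not NE [P1→B gives 6>1; P3→W gives 8>6]
(A,Q,Y): not NE [P2→P gives 7>0; P3→W gives 8>7]
(A,Q,Z): not NE [P2→P gives 6>3; P3→W gives 8>4]
(A,Q,W): not NE [P1→B gives 8>6; P2→P gives 9>2]
(B,P,X): not NE [P3→Z gives 5>2]
(B,P,Y): not NE [P3→Z gives 5>1]
(B,P,Z): not NE [P2→Q gives 8>7]
(B,P,W): not NE [P2→Q gives 7>5; P3→Z gives 5>4]
(B,Q,X): not NE [P2→P gives 10>9]
(B,Q,Y): not NE [P1→A gives 9>4; P3→X gives 8>6]
(B,Q,Z): not NE [P1→A gives 8>3; P3→X gives 8>0]
(B,Q,W): not NE [P3→X gives 8>4]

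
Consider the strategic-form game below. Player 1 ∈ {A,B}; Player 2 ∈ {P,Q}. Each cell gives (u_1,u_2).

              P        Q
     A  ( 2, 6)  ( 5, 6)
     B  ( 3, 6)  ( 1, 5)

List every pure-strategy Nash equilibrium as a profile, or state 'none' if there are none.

Nash profiles: (A,Q), (B,P)

(A,P): not NE [P1→B gives 3>2]
(A,Q): NE
(B,P): NE
(B,Q): not NE [P1→A gives 5>1; P2→P gives 6>5]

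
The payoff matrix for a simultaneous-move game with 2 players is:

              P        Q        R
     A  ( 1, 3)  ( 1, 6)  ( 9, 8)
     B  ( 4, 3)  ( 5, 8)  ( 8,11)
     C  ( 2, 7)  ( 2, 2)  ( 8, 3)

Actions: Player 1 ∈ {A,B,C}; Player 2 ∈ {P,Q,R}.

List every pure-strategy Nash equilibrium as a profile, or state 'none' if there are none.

PSNE = {(A,R)}

(A,P): not NE [P1→B gives 4>1; P2→R gives 8>3]
(A,Q): not NE [P1→B gives 5>1; P2→R gives 8>6]
(A,R): NE
(B,P): not NE [P2→R gives 11>3]
(B,Q): not NE [P2→R gives 11>8]
(B,R): not NE [P1→A gives 9>8]
(C,P): not NE [P1→B gives 4>2]
(C,Q): not NE [P1→B gives 5>2; P2→P gives 7>2]
(C,R): not NE [P1→A gives 9>8; P2→P gives 7>3]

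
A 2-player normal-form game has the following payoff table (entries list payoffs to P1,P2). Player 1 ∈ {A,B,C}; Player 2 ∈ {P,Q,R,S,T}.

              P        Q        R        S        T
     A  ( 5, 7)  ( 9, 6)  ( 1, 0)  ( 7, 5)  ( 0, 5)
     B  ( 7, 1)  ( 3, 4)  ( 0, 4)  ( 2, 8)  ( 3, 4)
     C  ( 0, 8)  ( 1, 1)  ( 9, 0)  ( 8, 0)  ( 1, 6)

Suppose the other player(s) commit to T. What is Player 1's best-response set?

P1 best: {B}

u_1(A vs T) = 0
u_1(B vs T) = 3
u_1(C vs T) = 1
max payoff 3 at {B}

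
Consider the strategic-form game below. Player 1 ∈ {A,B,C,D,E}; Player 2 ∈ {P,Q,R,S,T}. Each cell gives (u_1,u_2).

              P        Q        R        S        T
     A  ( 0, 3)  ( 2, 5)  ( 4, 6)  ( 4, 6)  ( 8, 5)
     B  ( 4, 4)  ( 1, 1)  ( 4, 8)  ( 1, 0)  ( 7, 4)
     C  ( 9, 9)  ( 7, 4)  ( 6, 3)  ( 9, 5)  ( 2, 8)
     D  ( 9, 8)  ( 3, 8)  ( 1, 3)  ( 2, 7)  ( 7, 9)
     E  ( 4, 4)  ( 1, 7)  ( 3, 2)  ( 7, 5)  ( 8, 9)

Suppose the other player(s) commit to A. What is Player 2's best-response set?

u_2(P vs A) = 3
u_2(Q vs A) = 5
u_2(R vs A) = 6
u_2(S vs A) = 6
u_2(T vs A) = 5
max payoff 6 at {R,S}

BR_2 = {R,S}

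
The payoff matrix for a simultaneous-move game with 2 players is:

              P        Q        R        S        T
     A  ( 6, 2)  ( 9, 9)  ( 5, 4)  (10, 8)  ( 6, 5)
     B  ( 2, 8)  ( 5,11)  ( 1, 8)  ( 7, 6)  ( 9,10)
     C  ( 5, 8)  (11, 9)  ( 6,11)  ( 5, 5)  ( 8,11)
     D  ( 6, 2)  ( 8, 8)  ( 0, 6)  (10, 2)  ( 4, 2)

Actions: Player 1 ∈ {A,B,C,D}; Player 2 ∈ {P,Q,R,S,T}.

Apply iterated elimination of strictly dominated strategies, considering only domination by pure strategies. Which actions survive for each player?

Remaining: P1:{B,C} P2:{Q,R,T}

P2 drop P (Q beats it: A:9>2 B:11>8 C:9>8 D:8>2)
P2 drop S (Q beats it: A:9>8 B:11>6 C:9>5 D:8>2)
P1 drop A (C beats it: Q:11>9 R:6>5 T:8>6)
P1 drop D (C beats it: Q:11>8 R:6>0 T:8>4)
P1→{B,C} P2→{Q,R,T}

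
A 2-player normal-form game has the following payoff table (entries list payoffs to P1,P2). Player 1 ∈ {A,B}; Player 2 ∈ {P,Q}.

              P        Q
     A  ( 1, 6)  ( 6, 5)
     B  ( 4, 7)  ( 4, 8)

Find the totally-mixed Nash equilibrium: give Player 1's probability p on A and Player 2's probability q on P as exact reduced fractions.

P1 indiff ⇒ q·1+(1-q)·6 = q·4+(1-q)·4 ⇒ q(-3) = (1-q)(-2) ⇒ q = 2/5
P2 indiff ⇒ p·6+(1-p)·7 = p·5+(1-p)·8 ⇒ p(1) = (1-p)(1) ⇒ p = 1/2

p=1/2, q=2/5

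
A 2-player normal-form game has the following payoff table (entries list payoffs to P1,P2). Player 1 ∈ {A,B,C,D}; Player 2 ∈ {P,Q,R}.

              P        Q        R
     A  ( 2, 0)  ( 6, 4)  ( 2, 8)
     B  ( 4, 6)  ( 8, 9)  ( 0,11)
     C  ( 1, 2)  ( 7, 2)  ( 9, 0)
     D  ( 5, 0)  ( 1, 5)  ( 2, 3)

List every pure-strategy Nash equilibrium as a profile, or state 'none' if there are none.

(A,P): not NE [P1→D gives 5>2; P2→R gives 8>0]
(A,Q): not NE [P1→B gives 8>6; P2→R gives 8>4]
(A,R): not NE [P1→C gives 9>2]
(B,P): not NE [P1→D gives 5>4; P2→R gives 11>6]
(B,Q): not NE [P2→R gives 11>9]
(B,R): not NE [P1→C gives 9>0]
(C,P): not NE [P1→D gives 5>1]
(C,Q): not NE [P1→B gives 8>7]
(C,R): not NE [P2→Q gives 2>0]
(D,P): not NE [P2→Q gives 5>0]
(D,Q): not NE [P1→B gives 8>1]
(D,R): not NE [P1→C gives 9>2; P2→Q gives 5>3]

No pure NE.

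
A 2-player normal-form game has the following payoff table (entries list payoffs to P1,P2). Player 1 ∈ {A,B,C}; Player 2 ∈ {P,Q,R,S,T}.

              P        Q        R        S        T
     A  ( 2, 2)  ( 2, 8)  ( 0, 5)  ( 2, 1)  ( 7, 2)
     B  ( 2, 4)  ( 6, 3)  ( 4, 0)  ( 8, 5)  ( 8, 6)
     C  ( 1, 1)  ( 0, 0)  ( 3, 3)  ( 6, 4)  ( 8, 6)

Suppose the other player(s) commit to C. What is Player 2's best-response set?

u_2(P vs C) = 1
u_2(Q vs C) = 0
u_2(R vs C) = 3
u_2(S vs C) = 4
u_2(T vs C) = 6
max payoff 6 at {T}

argmax u_2 = {T}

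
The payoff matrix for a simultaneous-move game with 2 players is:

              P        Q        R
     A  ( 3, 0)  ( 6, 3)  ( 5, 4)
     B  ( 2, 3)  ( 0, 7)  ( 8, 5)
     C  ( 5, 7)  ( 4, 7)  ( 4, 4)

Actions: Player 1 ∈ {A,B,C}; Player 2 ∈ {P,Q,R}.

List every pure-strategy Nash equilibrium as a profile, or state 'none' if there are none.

Nash profiles: (C,P)

(A,P): not NE [P1→C gives 5>3; P2→R gives 4>0]
(A,Q): not NE [P2→R gives 4>3]
(A,R): not NE [P1→B gives 8>5]
(B,P): not NE [P1→C gives 5>2; P2→Q gives 7>3]
(B,Q): not NE [P1→A gives 6>0]
(B,R): not NE [P2→Q gives 7>5]
(C,P): NE
(C,Q): not NE [P1→A gives 6>4]
(C,R): not NE [P1→B gives 8>4; P2→Q gives 7>4]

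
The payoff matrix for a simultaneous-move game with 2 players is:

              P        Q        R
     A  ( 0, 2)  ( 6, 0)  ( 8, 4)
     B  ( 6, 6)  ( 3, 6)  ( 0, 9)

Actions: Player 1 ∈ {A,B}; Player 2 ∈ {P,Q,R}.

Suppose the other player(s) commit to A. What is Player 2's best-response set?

u_2(P vs A) = 2
u_2(Q vs A) = 0
u_2(R vs A) = 4
max payoff 4 at {R}

BR_2 = {R}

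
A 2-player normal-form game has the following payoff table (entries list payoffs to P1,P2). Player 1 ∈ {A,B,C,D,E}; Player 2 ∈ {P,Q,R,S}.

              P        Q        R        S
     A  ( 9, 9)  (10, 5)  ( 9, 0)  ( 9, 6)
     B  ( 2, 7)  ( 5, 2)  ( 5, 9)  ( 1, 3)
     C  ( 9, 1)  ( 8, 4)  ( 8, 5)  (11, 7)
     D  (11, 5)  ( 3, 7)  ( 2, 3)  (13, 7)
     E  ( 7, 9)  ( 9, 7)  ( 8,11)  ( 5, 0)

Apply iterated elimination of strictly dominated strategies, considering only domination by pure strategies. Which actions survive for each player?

Remaining: P1:{A,C,D} P2:{P,Q,S}

P1 drop B (A beats it: P:9>2 Q:10>5 R:9>5 S:9>1)
P1 drop E (A beats it: P:9>7 Q:10>9 R:9>8 S:9>5)
P2 drop R (S beats it: A:6>0 C:7>5 D:7>3)
P1→{A,C,D} P2→{P,Q,S}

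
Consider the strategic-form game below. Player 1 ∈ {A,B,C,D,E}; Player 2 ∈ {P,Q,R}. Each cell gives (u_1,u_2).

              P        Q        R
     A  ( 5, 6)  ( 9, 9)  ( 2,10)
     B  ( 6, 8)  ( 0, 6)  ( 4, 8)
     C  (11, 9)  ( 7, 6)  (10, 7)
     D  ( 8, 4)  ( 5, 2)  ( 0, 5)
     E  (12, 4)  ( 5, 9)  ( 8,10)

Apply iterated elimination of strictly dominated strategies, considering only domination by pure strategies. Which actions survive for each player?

P1 drop B (C beats it: P:11>6 Q:7>0 R:10>4)
P1 drop D (C beats it: P:11>8 Q:7>5 R:10>0)
P2 drop Q (R beats it: A:10>9 C:7>6 E:10>9)
P1 drop A (C beats it: P:11>5 R:10>2)
P1→{C,E} P2→{P,R}

Remaining: P1:{C,E} P2:{P,R}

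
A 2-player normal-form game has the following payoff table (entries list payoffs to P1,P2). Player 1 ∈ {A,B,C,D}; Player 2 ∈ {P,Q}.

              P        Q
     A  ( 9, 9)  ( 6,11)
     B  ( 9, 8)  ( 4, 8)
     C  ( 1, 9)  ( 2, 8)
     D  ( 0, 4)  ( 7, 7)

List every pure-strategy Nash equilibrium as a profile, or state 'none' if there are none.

(A,P): not NE [P2→Q gives 11>9]
(A,Q): not NE [P1→D gives 7>6]
(B,P): NE
(B,Q): not NE [P1→D gives 7>4]
(C,P): not NE [P1→B gives 9>1]
(C,Q): not NE [P1→D gives 7>2; P2→P gives 9>8]
(D,P): not NE [P1→B gives 9>0; P2→Q gives 7>4]
(D,Q): NE

PSNE = {(B,P), (D,Q)}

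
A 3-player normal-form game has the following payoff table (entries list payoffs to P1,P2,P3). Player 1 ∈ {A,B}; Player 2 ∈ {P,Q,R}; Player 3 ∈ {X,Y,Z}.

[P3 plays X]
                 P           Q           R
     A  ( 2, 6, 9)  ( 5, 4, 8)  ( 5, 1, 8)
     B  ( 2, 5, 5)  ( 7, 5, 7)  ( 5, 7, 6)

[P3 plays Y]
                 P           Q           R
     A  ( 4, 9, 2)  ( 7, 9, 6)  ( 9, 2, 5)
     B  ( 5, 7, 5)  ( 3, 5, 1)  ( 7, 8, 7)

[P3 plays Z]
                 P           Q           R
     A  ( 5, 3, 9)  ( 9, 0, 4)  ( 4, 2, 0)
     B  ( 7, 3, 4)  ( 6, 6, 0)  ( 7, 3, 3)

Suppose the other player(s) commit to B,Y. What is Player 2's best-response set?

u_2(P vs B,Y) = 7
u_2(Q vs B,Y) = 5
u_2(R vs B,Y) = 8
max payoff 8 at {R}

P2 best: {R}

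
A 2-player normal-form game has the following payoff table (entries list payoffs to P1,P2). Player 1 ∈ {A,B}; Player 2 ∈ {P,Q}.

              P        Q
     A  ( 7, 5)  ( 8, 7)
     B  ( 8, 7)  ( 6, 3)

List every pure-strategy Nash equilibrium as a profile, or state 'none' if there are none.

NE set: (A,Q), (B,P)

(A,P): not NE [P1→B gives 8>7; P2→Q gives 7>5]
(A,Q): NE
(B,P): NE
(B,Q): not NE [P1→A gives 8>6; P2→P gives 7>3]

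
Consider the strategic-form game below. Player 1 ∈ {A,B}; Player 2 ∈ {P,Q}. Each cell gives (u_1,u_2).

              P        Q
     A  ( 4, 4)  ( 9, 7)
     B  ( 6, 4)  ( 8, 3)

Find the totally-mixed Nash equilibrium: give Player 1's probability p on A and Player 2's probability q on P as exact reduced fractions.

P1 mixes 1/4 on A; P2 mixes 1/3 on P

P1 indiff ⇒ q·4+(1-q)·9 = q·6+(1-q)·8 ⇒ q(-2) = (1-q)(-1) ⇒ q = 1/3
P2 indiff ⇒ p·4+(1-p)·4 = p·7+(1-p)·3 ⇒ p(-3) = (1-p)(-1) ⇒ p = 1/4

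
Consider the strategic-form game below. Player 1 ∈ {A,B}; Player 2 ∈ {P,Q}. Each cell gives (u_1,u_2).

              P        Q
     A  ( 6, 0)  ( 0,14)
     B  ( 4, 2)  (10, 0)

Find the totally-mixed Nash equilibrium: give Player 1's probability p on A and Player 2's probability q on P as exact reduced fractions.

p=1/8, q=5/6

P1 indiff ⇒ q·6+(1-q)·0 = q·4+(1-q)·10 ⇒ q(2) = (1-q)(10) ⇒ q = 5/6
P2 indiff ⇒ p·0+(1-p)·2 = p·14+(1-p)·0 ⇒ p(-14) = (1-p)(-2) ⇒ p = 1/8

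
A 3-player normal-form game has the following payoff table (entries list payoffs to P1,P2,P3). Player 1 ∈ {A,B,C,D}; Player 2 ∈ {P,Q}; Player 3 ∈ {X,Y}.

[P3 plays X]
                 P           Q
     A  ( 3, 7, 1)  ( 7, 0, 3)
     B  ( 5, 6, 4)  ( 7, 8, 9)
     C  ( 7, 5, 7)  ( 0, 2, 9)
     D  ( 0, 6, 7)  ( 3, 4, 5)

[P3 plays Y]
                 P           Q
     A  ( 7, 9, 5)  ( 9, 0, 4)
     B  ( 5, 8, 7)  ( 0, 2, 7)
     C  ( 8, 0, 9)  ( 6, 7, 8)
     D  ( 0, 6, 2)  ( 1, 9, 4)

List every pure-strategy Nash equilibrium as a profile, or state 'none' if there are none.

Nash profiles: (B,Q,X)

(A,P,X): not NE [P1→C gives 7>3; P3→Y gives 5>1]
(A,P,Y): not NE [P1→C gives 8>7]
(A,Q,X): not NE [P2→P gives 7>0; P3→Y gives 4>3]
(A,Q,Y): not NE [P2→P gives 9>0]
(B,P,X): not NE [P1→C gives 7>5; P2→Q gives 8>6; P3→Y gives 7>4]
(B,P,Y): not NE [P1→C gives 8>5]
(B,Q,X): NE
(B,Q,Y): not NE [P1→A gives 9>0; P2→P gives 8>2; P3→X gives 9>7]
(C,P,X): not NE [P3→Y gives 9>7]
(C,P,Y): not NE [P2→Q gives 7>0]
(C,Q,X): not NE [P1→B gives 7>0; P2→P gives 5>2]
(C,Q,Y): not NE [P1→A gives 9>6; P3→X gives 9>8]
(D,P,X): not NE [P1→C gives 7>0]
(D,P,Y): not NE [P1→C gives 8>0; P2→Q gives 9>6; P3→X gives 7>2]
(D,Q,X): not NE [P1→B gives 7>3; P2→P gives 6>4]
(D,Q,Y): not NE [P1→A gives 9>1; P3→X gives 5>4]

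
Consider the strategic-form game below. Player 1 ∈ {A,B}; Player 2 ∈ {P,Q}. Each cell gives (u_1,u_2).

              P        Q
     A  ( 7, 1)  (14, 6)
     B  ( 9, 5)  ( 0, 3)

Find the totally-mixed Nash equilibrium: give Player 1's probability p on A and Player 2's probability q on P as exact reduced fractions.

P1 indiff ⇒ q·7+(1-q)·14 = q·9+(1-q)·0 ⇒ q(-2) = (1-q)(-14) ⇒ q = 7/8
P2 indiff ⇒ p·1+(1-p)·5 = p·6+(1-p)·3 ⇒ p(-5) = (1-p)(-2) ⇒ p = 2/7

P1 mixes 2/7 on A; P2 mixes 7/8 on P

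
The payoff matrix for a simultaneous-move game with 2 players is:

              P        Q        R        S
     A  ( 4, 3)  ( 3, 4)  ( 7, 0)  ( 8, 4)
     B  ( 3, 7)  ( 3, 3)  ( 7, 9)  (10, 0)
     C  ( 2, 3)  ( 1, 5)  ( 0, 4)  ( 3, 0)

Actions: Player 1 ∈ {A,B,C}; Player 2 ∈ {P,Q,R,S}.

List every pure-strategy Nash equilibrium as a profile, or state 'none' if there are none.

PSNE = {(A,Q), (B,R)}

(A,P): not NE [P2→S gives 4>3]
(A,Q): NE
(A,R): not NE [P2→S gives 4>0]
(A,S): not NE [P1→B gives 10>8]
(B,P): not NE [P1→A gives 4>3; P2→R gives 9>7]
(B,Q): not NE [P2→R gives 9>3]
(B,R): NE
(B,S): not NE [P2→R gives 9>0]
(C,P): not NE [P1→A gives 4>2; P2→Q gives 5>3]
(C,Q): not NE [P1→B gives 3>1]
(C,R): not NE [P1→B gives 7>0; P2→Q gives 5>4]
(C,S): not NE [P1→B gives 10>3; P2→Q gives 5>0]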